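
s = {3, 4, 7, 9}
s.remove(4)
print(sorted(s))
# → [3, 7, 9]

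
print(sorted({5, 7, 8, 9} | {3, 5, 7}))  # [3, 5, 7, 8, 9]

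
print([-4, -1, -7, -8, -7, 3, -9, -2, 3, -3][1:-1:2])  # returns [-1, -8, 3, -2]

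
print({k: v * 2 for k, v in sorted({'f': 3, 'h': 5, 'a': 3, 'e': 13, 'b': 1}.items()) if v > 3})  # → {'e': 26, 'h': 10}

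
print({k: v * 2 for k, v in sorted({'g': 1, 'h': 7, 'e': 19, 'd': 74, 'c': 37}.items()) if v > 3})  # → {'c': 74, 'd': 148, 'e': 38, 'h': 14}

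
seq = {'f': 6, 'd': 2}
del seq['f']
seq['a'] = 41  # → {'d': 2, 'a': 41}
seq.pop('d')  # 2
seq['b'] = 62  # {'a': 41, 'b': 62}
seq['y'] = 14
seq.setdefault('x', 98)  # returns 98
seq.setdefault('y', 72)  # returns 14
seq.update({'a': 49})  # {'a': 49, 'b': 62, 'y': 14, 'x': 98}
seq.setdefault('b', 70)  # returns 62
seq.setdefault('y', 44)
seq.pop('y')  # 14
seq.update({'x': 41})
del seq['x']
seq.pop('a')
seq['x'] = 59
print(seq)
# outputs {'b': 62, 'x': 59}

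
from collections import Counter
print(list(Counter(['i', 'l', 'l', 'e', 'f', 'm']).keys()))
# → ['i', 'l', 'e', 'f', 'm']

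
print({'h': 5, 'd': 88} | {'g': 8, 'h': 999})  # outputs {'h': 999, 'd': 88, 'g': 8}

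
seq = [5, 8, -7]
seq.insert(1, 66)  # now [5, 66, 8, -7]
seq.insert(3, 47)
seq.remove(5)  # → [66, 8, 47, -7]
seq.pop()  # -7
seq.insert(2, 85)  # [66, 8, 85, 47]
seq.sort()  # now [8, 47, 66, 85]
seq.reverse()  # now [85, 66, 47, 8]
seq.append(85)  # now [85, 66, 47, 8, 85]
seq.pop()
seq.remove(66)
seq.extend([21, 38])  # [85, 47, 8, 21, 38]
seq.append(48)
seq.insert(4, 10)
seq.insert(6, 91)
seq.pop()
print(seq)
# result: [85, 47, 8, 21, 10, 38, 91]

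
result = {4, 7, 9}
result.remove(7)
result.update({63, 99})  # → {4, 9, 63, 99}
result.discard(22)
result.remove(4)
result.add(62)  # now {9, 62, 63, 99}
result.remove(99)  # {9, 62, 63}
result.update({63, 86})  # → {9, 62, 63, 86}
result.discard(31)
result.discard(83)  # {9, 62, 63, 86}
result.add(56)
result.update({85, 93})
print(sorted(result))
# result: [9, 56, 62, 63, 85, 86, 93]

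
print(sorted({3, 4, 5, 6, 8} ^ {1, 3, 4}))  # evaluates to [1, 5, 6, 8]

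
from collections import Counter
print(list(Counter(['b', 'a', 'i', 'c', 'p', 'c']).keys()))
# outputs ['b', 'a', 'i', 'c', 'p']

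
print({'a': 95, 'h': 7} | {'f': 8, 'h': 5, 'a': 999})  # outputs {'a': 999, 'h': 5, 'f': 8}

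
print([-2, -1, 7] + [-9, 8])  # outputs [-2, -1, 7, -9, 8]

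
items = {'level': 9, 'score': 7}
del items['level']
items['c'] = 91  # {'score': 7, 'c': 91}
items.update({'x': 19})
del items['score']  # {'c': 91, 'x': 19}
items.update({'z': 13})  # {'c': 91, 'x': 19, 'z': 13}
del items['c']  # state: {'x': 19, 'z': 13}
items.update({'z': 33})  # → {'x': 19, 'z': 33}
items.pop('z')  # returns 33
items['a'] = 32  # {'x': 19, 'a': 32}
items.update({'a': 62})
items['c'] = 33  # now {'x': 19, 'a': 62, 'c': 33}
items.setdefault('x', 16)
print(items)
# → {'x': 19, 'a': 62, 'c': 33}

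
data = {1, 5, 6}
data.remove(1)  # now {5, 6}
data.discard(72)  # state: {5, 6}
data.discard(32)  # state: {5, 6}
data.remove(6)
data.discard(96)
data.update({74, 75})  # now {5, 74, 75}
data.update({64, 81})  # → {5, 64, 74, 75, 81}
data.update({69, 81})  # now {5, 64, 69, 74, 75, 81}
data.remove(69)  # {5, 64, 74, 75, 81}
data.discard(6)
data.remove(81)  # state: {5, 64, 74, 75}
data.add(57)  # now {5, 57, 64, 74, 75}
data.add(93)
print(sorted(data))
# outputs [5, 57, 64, 74, 75, 93]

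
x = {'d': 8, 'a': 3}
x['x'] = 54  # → {'d': 8, 'a': 3, 'x': 54}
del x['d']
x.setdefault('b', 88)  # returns 88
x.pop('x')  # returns 54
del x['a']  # {'b': 88}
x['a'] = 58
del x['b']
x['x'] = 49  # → {'a': 58, 'x': 49}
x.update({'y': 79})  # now {'a': 58, 'x': 49, 'y': 79}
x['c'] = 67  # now {'a': 58, 'x': 49, 'y': 79, 'c': 67}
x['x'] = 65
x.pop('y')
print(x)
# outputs {'a': 58, 'x': 65, 'c': 67}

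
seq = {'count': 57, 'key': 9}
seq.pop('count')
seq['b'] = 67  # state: {'key': 9, 'b': 67}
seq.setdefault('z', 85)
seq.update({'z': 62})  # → {'key': 9, 'b': 67, 'z': 62}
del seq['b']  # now {'key': 9, 'z': 62}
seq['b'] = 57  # {'key': 9, 'z': 62, 'b': 57}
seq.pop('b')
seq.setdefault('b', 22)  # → 22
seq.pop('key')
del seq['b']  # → {'z': 62}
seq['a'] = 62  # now {'z': 62, 'a': 62}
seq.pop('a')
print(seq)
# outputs {'z': 62}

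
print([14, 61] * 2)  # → [14, 61, 14, 61]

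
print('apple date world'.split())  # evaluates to ['apple', 'date', 'world']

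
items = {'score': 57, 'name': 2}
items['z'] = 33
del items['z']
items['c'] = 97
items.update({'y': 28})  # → {'score': 57, 'name': 2, 'c': 97, 'y': 28}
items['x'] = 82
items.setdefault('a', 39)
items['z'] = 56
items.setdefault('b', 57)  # 57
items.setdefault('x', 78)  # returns 82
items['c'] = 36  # {'score': 57, 'name': 2, 'c': 36, 'y': 28, 'x': 82, 'a': 39, 'z': 56, 'b': 57}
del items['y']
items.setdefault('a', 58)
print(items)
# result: {'score': 57, 'name': 2, 'c': 36, 'x': 82, 'a': 39, 'z': 56, 'b': 57}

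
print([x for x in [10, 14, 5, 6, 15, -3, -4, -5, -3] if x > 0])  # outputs [10, 14, 5, 6, 15]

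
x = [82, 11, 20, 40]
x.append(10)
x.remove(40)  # [82, 11, 20, 10]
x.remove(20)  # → [82, 11, 10]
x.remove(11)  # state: [82, 10]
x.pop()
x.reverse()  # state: [82]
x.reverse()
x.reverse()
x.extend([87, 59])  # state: [82, 87, 59]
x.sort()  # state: [59, 82, 87]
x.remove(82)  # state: [59, 87]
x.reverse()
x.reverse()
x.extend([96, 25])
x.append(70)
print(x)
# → [59, 87, 96, 25, 70]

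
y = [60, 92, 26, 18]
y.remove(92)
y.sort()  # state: [18, 26, 60]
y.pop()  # 60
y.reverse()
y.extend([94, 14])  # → [26, 18, 94, 14]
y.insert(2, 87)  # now [26, 18, 87, 94, 14]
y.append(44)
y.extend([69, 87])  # [26, 18, 87, 94, 14, 44, 69, 87]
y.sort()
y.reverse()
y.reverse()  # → [14, 18, 26, 44, 69, 87, 87, 94]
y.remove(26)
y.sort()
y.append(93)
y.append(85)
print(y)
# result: [14, 18, 44, 69, 87, 87, 94, 93, 85]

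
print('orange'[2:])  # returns ange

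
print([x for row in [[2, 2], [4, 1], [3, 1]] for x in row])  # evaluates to [2, 2, 4, 1, 3, 1]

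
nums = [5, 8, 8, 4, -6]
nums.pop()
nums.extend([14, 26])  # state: [5, 8, 8, 4, 14, 26]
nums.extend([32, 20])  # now [5, 8, 8, 4, 14, 26, 32, 20]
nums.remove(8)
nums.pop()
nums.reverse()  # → [32, 26, 14, 4, 8, 5]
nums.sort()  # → [4, 5, 8, 14, 26, 32]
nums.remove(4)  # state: [5, 8, 14, 26, 32]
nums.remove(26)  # [5, 8, 14, 32]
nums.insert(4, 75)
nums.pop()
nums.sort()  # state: [5, 8, 14, 32]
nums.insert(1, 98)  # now [5, 98, 8, 14, 32]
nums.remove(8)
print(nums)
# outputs [5, 98, 14, 32]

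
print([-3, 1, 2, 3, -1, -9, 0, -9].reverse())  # None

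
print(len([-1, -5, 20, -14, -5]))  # 5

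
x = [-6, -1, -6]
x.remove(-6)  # [-1, -6]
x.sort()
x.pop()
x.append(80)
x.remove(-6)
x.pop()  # 80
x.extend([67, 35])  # [67, 35]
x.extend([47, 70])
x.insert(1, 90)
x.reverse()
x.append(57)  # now [70, 47, 35, 90, 67, 57]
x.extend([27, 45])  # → [70, 47, 35, 90, 67, 57, 27, 45]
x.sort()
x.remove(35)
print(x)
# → [27, 45, 47, 57, 67, 70, 90]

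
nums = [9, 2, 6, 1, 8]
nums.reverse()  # [8, 1, 6, 2, 9]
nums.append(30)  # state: [8, 1, 6, 2, 9, 30]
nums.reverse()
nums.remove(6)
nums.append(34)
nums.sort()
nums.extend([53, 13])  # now [1, 2, 8, 9, 30, 34, 53, 13]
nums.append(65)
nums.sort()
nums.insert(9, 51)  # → [1, 2, 8, 9, 13, 30, 34, 53, 65, 51]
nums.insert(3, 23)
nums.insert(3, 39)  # [1, 2, 8, 39, 23, 9, 13, 30, 34, 53, 65, 51]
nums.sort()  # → [1, 2, 8, 9, 13, 23, 30, 34, 39, 51, 53, 65]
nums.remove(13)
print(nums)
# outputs [1, 2, 8, 9, 23, 30, 34, 39, 51, 53, 65]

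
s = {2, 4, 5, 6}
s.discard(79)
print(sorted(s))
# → [2, 4, 5, 6]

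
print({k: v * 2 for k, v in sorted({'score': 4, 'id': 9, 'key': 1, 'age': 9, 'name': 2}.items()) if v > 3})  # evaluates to {'age': 18, 'id': 18, 'score': 8}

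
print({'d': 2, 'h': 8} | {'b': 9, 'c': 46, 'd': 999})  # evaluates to {'d': 999, 'h': 8, 'b': 9, 'c': 46}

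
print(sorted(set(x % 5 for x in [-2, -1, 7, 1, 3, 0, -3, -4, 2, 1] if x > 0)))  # [1, 2, 3]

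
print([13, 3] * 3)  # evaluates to [13, 3, 13, 3, 13, 3]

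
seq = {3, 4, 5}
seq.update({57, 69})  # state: {3, 4, 5, 57, 69}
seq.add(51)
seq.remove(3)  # {4, 5, 51, 57, 69}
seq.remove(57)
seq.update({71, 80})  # {4, 5, 51, 69, 71, 80}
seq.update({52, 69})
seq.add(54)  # {4, 5, 51, 52, 54, 69, 71, 80}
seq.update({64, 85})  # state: {4, 5, 51, 52, 54, 64, 69, 71, 80, 85}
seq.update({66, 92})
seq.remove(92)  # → {4, 5, 51, 52, 54, 64, 66, 69, 71, 80, 85}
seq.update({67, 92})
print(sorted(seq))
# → [4, 5, 51, 52, 54, 64, 66, 67, 69, 71, 80, 85, 92]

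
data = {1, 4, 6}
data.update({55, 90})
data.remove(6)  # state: {1, 4, 55, 90}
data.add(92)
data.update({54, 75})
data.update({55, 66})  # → {1, 4, 54, 55, 66, 75, 90, 92}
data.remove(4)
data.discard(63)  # {1, 54, 55, 66, 75, 90, 92}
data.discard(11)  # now {1, 54, 55, 66, 75, 90, 92}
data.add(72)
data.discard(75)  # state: {1, 54, 55, 66, 72, 90, 92}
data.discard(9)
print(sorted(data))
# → [1, 54, 55, 66, 72, 90, 92]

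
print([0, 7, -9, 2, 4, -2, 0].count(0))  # 2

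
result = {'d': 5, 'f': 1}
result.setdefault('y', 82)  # 82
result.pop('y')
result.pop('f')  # 1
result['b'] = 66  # {'d': 5, 'b': 66}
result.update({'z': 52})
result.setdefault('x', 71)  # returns 71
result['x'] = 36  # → {'d': 5, 'b': 66, 'z': 52, 'x': 36}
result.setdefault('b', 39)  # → 66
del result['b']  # {'d': 5, 'z': 52, 'x': 36}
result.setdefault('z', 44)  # 52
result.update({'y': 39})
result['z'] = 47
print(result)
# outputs {'d': 5, 'z': 47, 'x': 36, 'y': 39}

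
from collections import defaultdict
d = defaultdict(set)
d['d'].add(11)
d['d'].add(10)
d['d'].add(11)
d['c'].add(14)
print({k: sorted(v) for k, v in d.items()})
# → {'d': [10, 11], 'c': [14]}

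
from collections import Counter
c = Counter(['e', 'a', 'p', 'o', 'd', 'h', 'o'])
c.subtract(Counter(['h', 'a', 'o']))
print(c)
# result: Counter({'e': 1, 'p': 1, 'o': 1, 'd': 1, 'a': 0, 'h': 0})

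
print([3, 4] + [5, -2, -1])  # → [3, 4, 5, -2, -1]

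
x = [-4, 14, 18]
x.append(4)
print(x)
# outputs [-4, 14, 18, 4]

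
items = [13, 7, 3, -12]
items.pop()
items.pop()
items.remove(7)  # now [13]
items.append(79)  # [13, 79]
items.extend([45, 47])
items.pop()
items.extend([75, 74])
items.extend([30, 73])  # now [13, 79, 45, 75, 74, 30, 73]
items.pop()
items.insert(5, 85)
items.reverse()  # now [30, 85, 74, 75, 45, 79, 13]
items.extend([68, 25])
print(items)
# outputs [30, 85, 74, 75, 45, 79, 13, 68, 25]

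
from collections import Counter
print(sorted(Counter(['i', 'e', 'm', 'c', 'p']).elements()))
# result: ['c', 'e', 'i', 'm', 'p']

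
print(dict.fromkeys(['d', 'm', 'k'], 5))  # {'d': 5, 'm': 5, 'k': 5}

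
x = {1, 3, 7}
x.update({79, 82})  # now {1, 3, 7, 79, 82}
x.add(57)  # {1, 3, 7, 57, 79, 82}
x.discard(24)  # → {1, 3, 7, 57, 79, 82}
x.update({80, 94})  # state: {1, 3, 7, 57, 79, 80, 82, 94}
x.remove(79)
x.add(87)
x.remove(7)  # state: {1, 3, 57, 80, 82, 87, 94}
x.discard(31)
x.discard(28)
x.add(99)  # {1, 3, 57, 80, 82, 87, 94, 99}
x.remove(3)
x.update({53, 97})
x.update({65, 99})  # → {1, 53, 57, 65, 80, 82, 87, 94, 97, 99}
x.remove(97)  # {1, 53, 57, 65, 80, 82, 87, 94, 99}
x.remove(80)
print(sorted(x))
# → [1, 53, 57, 65, 82, 87, 94, 99]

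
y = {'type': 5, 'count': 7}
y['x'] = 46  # {'type': 5, 'count': 7, 'x': 46}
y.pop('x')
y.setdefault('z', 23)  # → 23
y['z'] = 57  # {'type': 5, 'count': 7, 'z': 57}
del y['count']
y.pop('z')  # 57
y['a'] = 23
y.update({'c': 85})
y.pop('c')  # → 85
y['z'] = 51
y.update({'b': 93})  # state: {'type': 5, 'a': 23, 'z': 51, 'b': 93}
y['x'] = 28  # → {'type': 5, 'a': 23, 'z': 51, 'b': 93, 'x': 28}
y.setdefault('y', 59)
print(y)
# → {'type': 5, 'a': 23, 'z': 51, 'b': 93, 'x': 28, 'y': 59}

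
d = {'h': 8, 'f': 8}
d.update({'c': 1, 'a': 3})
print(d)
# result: {'h': 8, 'f': 8, 'c': 1, 'a': 3}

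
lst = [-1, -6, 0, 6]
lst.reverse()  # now [6, 0, -6, -1]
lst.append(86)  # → [6, 0, -6, -1, 86]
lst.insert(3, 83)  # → [6, 0, -6, 83, -1, 86]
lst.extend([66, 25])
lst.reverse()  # [25, 66, 86, -1, 83, -6, 0, 6]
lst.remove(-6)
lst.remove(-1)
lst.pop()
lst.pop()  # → 0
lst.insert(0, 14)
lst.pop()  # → 83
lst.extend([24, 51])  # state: [14, 25, 66, 86, 24, 51]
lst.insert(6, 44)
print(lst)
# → [14, 25, 66, 86, 24, 51, 44]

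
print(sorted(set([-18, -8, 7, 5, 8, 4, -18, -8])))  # [-18, -8, 4, 5, 7, 8]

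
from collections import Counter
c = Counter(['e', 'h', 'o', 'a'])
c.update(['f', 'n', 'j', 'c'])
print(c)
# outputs Counter({'e': 1, 'h': 1, 'o': 1, 'a': 1, 'f': 1, 'n': 1, 'j': 1, 'c': 1})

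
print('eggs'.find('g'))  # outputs 1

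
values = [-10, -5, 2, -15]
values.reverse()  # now [-15, 2, -5, -10]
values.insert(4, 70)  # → [-15, 2, -5, -10, 70]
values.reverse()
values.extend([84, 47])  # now [70, -10, -5, 2, -15, 84, 47]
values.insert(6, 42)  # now [70, -10, -5, 2, -15, 84, 42, 47]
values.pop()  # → 47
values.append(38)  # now [70, -10, -5, 2, -15, 84, 42, 38]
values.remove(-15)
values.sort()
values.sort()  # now [-10, -5, 2, 38, 42, 70, 84]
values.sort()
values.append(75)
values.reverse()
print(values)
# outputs [75, 84, 70, 42, 38, 2, -5, -10]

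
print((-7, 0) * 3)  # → (-7, 0, -7, 0, -7, 0)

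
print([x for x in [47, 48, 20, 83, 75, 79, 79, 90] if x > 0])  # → [47, 48, 20, 83, 75, 79, 79, 90]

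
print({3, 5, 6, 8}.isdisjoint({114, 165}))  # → True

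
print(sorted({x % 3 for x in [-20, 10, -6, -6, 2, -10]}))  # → [0, 1, 2]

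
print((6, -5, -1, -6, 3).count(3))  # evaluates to 1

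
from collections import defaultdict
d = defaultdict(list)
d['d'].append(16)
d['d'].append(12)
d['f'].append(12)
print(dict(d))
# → {'d': [16, 12], 'f': [12]}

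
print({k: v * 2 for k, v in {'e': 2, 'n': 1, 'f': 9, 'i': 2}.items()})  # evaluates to {'e': 4, 'n': 2, 'f': 18, 'i': 4}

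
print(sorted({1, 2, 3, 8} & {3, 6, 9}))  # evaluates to [3]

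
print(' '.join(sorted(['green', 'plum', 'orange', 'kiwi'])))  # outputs green kiwi orange plum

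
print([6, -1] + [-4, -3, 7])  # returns [6, -1, -4, -3, 7]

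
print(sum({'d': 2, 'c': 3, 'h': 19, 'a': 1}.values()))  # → 25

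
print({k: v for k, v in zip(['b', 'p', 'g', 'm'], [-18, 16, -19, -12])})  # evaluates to {'b': -18, 'p': 16, 'g': -19, 'm': -12}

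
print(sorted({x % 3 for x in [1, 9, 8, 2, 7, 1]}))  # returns [0, 1, 2]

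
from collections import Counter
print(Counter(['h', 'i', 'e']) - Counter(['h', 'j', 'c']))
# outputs Counter({'i': 1, 'e': 1})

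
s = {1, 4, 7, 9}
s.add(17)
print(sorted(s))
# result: [1, 4, 7, 9, 17]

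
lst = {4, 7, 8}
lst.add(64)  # {4, 7, 8, 64}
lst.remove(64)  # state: {4, 7, 8}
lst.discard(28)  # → {4, 7, 8}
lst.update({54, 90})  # {4, 7, 8, 54, 90}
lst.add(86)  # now {4, 7, 8, 54, 86, 90}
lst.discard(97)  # {4, 7, 8, 54, 86, 90}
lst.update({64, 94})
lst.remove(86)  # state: {4, 7, 8, 54, 64, 90, 94}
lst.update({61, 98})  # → {4, 7, 8, 54, 61, 64, 90, 94, 98}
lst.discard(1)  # {4, 7, 8, 54, 61, 64, 90, 94, 98}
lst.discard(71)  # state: {4, 7, 8, 54, 61, 64, 90, 94, 98}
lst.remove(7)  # {4, 8, 54, 61, 64, 90, 94, 98}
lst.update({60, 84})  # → {4, 8, 54, 60, 61, 64, 84, 90, 94, 98}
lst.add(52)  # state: {4, 8, 52, 54, 60, 61, 64, 84, 90, 94, 98}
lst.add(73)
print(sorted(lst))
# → [4, 8, 52, 54, 60, 61, 64, 73, 84, 90, 94, 98]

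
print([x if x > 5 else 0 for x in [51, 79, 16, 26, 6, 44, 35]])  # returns [51, 79, 16, 26, 6, 44, 35]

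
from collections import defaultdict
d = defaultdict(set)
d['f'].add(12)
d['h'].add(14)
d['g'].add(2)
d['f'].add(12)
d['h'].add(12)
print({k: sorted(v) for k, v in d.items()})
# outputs {'f': [12], 'h': [12, 14], 'g': [2]}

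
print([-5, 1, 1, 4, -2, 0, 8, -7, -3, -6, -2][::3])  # [-5, 4, 8, -6]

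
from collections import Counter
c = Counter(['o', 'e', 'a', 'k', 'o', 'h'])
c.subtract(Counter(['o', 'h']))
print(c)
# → Counter({'o': 1, 'e': 1, 'a': 1, 'k': 1, 'h': 0})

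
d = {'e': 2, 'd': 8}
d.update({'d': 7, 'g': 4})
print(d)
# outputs {'e': 2, 'd': 7, 'g': 4}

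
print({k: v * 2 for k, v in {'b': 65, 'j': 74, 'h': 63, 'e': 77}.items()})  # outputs {'b': 130, 'j': 148, 'h': 126, 'e': 154}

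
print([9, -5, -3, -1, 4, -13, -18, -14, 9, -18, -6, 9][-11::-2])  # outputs [-5]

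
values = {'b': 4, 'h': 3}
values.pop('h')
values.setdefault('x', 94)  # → 94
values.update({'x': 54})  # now {'b': 4, 'x': 54}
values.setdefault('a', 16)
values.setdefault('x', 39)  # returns 54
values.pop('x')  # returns 54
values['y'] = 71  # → {'b': 4, 'a': 16, 'y': 71}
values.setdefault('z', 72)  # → 72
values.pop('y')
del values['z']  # {'b': 4, 'a': 16}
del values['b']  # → {'a': 16}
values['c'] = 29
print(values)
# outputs {'a': 16, 'c': 29}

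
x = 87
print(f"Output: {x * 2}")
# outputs Output: 174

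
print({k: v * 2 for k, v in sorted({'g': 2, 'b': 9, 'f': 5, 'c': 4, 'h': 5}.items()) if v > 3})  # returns {'b': 18, 'c': 8, 'f': 10, 'h': 10}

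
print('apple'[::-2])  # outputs epa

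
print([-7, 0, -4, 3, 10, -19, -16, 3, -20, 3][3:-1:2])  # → [3, -19, 3]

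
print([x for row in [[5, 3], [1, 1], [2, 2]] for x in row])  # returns [5, 3, 1, 1, 2, 2]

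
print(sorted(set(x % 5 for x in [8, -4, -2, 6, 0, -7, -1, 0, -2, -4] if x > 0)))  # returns [1, 3]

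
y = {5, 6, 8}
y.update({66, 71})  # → {5, 6, 8, 66, 71}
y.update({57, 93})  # {5, 6, 8, 57, 66, 71, 93}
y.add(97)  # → {5, 6, 8, 57, 66, 71, 93, 97}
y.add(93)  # {5, 6, 8, 57, 66, 71, 93, 97}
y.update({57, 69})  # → {5, 6, 8, 57, 66, 69, 71, 93, 97}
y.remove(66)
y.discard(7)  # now {5, 6, 8, 57, 69, 71, 93, 97}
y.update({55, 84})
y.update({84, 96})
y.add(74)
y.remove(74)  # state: {5, 6, 8, 55, 57, 69, 71, 84, 93, 96, 97}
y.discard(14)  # {5, 6, 8, 55, 57, 69, 71, 84, 93, 96, 97}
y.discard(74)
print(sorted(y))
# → [5, 6, 8, 55, 57, 69, 71, 84, 93, 96, 97]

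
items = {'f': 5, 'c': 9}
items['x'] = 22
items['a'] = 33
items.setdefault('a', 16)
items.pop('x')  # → 22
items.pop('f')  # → 5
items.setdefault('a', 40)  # 33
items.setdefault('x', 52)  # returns 52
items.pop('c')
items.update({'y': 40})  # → {'a': 33, 'x': 52, 'y': 40}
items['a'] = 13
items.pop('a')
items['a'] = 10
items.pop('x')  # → 52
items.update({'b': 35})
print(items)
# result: {'y': 40, 'a': 10, 'b': 35}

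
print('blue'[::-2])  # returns el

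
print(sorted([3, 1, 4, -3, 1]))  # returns [-3, 1, 1, 3, 4]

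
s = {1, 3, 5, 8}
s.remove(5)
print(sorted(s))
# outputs [1, 3, 8]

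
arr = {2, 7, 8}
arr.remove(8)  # {2, 7}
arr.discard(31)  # {2, 7}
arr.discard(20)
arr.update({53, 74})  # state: {2, 7, 53, 74}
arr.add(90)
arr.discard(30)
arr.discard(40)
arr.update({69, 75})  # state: {2, 7, 53, 69, 74, 75, 90}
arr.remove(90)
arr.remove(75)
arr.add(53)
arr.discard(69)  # {2, 7, 53, 74}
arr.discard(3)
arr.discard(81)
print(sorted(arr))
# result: [2, 7, 53, 74]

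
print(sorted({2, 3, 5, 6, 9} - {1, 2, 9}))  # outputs [3, 5, 6]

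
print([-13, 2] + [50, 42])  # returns [-13, 2, 50, 42]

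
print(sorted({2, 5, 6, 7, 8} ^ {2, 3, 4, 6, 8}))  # [3, 4, 5, 7]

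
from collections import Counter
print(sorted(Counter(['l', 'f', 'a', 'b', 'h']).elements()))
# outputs ['a', 'b', 'f', 'h', 'l']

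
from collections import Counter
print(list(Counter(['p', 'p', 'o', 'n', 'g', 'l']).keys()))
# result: ['p', 'o', 'n', 'g', 'l']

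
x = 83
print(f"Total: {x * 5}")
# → Total: 415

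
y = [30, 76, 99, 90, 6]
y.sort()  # [6, 30, 76, 90, 99]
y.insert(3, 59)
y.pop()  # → 99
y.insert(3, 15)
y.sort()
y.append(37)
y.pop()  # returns 37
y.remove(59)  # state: [6, 15, 30, 76, 90]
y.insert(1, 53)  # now [6, 53, 15, 30, 76, 90]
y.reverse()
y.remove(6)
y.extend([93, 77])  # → [90, 76, 30, 15, 53, 93, 77]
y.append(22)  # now [90, 76, 30, 15, 53, 93, 77, 22]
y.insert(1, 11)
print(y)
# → [90, 11, 76, 30, 15, 53, 93, 77, 22]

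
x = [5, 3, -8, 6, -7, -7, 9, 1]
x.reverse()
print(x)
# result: [1, 9, -7, -7, 6, -8, 3, 5]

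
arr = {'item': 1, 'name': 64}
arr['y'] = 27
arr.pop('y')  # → 27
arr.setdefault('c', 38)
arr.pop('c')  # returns 38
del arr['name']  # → {'item': 1}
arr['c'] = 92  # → {'item': 1, 'c': 92}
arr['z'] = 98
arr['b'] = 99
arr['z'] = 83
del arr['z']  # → {'item': 1, 'c': 92, 'b': 99}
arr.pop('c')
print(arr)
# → {'item': 1, 'b': 99}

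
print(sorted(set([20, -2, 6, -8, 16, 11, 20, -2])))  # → [-8, -2, 6, 11, 16, 20]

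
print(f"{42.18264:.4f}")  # 42.1826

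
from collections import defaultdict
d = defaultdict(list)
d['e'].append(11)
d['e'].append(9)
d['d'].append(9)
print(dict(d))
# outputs {'e': [11, 9], 'd': [9]}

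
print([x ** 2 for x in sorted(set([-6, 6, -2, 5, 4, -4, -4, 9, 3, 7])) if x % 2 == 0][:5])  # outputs [36, 16, 4, 16, 36]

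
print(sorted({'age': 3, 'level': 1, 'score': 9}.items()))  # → [('age', 3), ('level', 1), ('score', 9)]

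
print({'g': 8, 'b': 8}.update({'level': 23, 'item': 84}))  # None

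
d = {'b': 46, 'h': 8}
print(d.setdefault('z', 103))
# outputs 103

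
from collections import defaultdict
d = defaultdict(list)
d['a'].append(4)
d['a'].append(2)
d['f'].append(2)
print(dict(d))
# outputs {'a': [4, 2], 'f': [2]}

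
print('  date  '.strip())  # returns date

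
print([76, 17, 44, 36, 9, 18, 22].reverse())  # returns None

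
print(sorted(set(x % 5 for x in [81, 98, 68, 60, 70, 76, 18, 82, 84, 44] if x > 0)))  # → [0, 1, 2, 3, 4]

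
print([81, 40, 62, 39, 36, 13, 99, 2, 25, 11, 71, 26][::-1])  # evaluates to [26, 71, 11, 25, 2, 99, 13, 36, 39, 62, 40, 81]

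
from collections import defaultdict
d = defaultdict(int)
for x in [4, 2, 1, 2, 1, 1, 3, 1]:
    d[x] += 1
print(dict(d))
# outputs {4: 1, 2: 2, 1: 4, 3: 1}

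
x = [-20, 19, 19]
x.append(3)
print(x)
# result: [-20, 19, 19, 3]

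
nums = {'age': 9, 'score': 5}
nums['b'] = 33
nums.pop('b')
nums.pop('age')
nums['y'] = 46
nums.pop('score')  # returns 5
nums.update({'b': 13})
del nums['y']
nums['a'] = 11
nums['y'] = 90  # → {'b': 13, 'a': 11, 'y': 90}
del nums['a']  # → {'b': 13, 'y': 90}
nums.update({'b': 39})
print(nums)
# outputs {'b': 39, 'y': 90}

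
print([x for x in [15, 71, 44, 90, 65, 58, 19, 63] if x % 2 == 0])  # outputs [44, 90, 58]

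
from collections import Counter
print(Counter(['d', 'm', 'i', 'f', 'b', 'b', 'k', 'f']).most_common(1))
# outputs [('f', 2)]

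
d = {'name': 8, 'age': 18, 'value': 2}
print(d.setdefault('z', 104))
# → 104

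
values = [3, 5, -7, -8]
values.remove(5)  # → [3, -7, -8]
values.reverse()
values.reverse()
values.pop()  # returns -8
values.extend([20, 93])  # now [3, -7, 20, 93]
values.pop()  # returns 93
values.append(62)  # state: [3, -7, 20, 62]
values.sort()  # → [-7, 3, 20, 62]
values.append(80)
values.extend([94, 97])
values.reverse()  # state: [97, 94, 80, 62, 20, 3, -7]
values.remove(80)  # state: [97, 94, 62, 20, 3, -7]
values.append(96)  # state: [97, 94, 62, 20, 3, -7, 96]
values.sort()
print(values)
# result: [-7, 3, 20, 62, 94, 96, 97]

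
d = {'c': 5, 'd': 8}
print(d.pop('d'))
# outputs 8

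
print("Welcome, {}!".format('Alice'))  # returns Welcome, Alice!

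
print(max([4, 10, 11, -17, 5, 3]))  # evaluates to 11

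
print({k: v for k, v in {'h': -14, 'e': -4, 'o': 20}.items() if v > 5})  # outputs {'o': 20}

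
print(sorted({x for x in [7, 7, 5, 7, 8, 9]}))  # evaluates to [5, 7, 8, 9]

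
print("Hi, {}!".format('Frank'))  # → Hi, Frank!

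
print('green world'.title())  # Green World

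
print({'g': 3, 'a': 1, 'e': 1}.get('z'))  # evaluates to None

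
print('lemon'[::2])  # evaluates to lmn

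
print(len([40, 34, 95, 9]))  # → 4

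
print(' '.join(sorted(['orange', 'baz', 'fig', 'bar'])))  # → bar baz fig orange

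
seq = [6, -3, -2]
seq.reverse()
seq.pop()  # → 6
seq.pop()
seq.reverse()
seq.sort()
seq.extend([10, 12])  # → [-2, 10, 12]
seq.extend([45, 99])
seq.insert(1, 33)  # [-2, 33, 10, 12, 45, 99]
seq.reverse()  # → [99, 45, 12, 10, 33, -2]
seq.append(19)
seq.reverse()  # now [19, -2, 33, 10, 12, 45, 99]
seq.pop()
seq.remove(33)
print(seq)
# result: [19, -2, 10, 12, 45]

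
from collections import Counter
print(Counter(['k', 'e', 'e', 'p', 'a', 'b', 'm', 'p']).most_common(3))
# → [('e', 2), ('p', 2), ('k', 1)]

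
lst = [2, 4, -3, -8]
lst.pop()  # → -8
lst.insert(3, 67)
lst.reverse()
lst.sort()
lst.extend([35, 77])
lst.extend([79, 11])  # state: [-3, 2, 4, 67, 35, 77, 79, 11]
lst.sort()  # [-3, 2, 4, 11, 35, 67, 77, 79]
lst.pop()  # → 79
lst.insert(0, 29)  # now [29, -3, 2, 4, 11, 35, 67, 77]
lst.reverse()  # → [77, 67, 35, 11, 4, 2, -3, 29]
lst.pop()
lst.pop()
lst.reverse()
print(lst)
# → [2, 4, 11, 35, 67, 77]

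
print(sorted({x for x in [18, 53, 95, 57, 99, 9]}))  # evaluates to [9, 18, 53, 57, 95, 99]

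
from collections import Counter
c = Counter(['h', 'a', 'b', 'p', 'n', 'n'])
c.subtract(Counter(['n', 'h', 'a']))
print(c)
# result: Counter({'b': 1, 'p': 1, 'n': 1, 'h': 0, 'a': 0})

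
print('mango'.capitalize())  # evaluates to Mango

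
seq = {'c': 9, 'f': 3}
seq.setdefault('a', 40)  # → 40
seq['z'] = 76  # {'c': 9, 'f': 3, 'a': 40, 'z': 76}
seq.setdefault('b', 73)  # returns 73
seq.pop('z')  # 76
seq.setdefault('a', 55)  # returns 40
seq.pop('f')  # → 3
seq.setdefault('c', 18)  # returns 9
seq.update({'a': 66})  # {'c': 9, 'a': 66, 'b': 73}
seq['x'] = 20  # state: {'c': 9, 'a': 66, 'b': 73, 'x': 20}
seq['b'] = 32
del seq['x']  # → {'c': 9, 'a': 66, 'b': 32}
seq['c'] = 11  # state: {'c': 11, 'a': 66, 'b': 32}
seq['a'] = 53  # {'c': 11, 'a': 53, 'b': 32}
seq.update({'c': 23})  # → {'c': 23, 'a': 53, 'b': 32}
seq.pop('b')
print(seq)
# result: {'c': 23, 'a': 53}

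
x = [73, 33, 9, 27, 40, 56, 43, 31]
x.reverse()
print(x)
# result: [31, 43, 56, 40, 27, 9, 33, 73]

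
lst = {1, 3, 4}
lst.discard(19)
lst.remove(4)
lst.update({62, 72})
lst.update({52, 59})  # {1, 3, 52, 59, 62, 72}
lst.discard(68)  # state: {1, 3, 52, 59, 62, 72}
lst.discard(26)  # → {1, 3, 52, 59, 62, 72}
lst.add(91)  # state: {1, 3, 52, 59, 62, 72, 91}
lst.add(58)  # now {1, 3, 52, 58, 59, 62, 72, 91}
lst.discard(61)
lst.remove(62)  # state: {1, 3, 52, 58, 59, 72, 91}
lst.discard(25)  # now {1, 3, 52, 58, 59, 72, 91}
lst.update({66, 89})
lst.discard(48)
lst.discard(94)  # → {1, 3, 52, 58, 59, 66, 72, 89, 91}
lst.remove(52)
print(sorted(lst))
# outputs [1, 3, 58, 59, 66, 72, 89, 91]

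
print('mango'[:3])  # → man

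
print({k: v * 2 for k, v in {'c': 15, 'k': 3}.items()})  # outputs {'c': 30, 'k': 6}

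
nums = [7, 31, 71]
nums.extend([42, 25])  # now [7, 31, 71, 42, 25]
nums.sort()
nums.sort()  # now [7, 25, 31, 42, 71]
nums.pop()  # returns 71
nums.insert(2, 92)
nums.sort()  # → [7, 25, 31, 42, 92]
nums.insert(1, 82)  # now [7, 82, 25, 31, 42, 92]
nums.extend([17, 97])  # [7, 82, 25, 31, 42, 92, 17, 97]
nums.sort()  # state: [7, 17, 25, 31, 42, 82, 92, 97]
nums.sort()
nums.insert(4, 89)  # [7, 17, 25, 31, 89, 42, 82, 92, 97]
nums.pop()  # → 97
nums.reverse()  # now [92, 82, 42, 89, 31, 25, 17, 7]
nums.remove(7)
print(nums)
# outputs [92, 82, 42, 89, 31, 25, 17]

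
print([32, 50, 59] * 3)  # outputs [32, 50, 59, 32, 50, 59, 32, 50, 59]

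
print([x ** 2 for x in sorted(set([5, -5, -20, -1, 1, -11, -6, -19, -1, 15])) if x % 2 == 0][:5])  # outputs [400, 36]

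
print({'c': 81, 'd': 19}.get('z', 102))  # 102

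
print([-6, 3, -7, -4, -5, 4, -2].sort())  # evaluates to None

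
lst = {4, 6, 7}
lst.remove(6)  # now {4, 7}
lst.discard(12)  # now {4, 7}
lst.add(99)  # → {4, 7, 99}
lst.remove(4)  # {7, 99}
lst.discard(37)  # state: {7, 99}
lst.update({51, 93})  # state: {7, 51, 93, 99}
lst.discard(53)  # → {7, 51, 93, 99}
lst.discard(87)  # {7, 51, 93, 99}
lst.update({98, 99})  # {7, 51, 93, 98, 99}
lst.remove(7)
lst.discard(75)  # {51, 93, 98, 99}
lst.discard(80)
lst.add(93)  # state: {51, 93, 98, 99}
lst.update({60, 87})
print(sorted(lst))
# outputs [51, 60, 87, 93, 98, 99]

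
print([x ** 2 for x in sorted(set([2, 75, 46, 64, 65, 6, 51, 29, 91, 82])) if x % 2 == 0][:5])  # [4, 36, 2116, 4096, 6724]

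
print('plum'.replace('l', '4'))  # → p4um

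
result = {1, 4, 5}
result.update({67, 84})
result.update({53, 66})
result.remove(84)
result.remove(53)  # {1, 4, 5, 66, 67}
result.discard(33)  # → {1, 4, 5, 66, 67}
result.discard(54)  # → {1, 4, 5, 66, 67}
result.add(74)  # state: {1, 4, 5, 66, 67, 74}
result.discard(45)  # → {1, 4, 5, 66, 67, 74}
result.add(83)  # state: {1, 4, 5, 66, 67, 74, 83}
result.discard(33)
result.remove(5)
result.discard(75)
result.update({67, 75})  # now {1, 4, 66, 67, 74, 75, 83}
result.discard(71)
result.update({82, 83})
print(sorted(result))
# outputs [1, 4, 66, 67, 74, 75, 82, 83]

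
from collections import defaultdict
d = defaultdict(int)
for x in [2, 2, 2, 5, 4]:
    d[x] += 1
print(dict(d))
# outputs {2: 3, 5: 1, 4: 1}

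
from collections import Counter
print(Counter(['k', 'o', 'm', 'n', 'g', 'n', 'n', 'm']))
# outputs Counter({'n': 3, 'm': 2, 'k': 1, 'o': 1, 'g': 1})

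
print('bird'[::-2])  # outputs di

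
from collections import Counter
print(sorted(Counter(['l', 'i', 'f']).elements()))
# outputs ['f', 'i', 'l']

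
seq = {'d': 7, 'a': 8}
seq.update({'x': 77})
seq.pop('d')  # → 7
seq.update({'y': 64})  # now {'a': 8, 'x': 77, 'y': 64}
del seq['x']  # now {'a': 8, 'y': 64}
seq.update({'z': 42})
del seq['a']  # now {'y': 64, 'z': 42}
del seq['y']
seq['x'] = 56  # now {'z': 42, 'x': 56}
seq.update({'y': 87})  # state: {'z': 42, 'x': 56, 'y': 87}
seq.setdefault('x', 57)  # 56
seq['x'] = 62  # {'z': 42, 'x': 62, 'y': 87}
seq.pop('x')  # 62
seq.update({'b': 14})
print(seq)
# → {'z': 42, 'y': 87, 'b': 14}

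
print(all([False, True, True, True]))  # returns False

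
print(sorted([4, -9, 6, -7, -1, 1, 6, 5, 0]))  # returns [-9, -7, -1, 0, 1, 4, 5, 6, 6]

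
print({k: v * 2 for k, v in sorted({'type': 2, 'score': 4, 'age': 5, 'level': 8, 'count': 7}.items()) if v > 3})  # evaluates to {'age': 10, 'count': 14, 'level': 16, 'score': 8}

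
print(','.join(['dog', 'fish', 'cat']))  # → dog,fish,cat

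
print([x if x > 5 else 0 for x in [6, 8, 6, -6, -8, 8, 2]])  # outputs [6, 8, 6, 0, 0, 8, 0]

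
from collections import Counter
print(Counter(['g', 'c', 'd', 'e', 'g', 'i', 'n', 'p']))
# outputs Counter({'g': 2, 'c': 1, 'd': 1, 'e': 1, 'i': 1, 'n': 1, 'p': 1})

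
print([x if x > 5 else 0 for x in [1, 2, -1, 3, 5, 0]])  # [0, 0, 0, 0, 0, 0]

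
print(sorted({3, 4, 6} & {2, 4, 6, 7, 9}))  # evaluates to [4, 6]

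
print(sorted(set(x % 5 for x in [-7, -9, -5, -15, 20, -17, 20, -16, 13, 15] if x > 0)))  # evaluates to [0, 3]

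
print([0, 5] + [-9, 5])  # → [0, 5, -9, 5]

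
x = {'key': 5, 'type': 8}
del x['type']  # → {'key': 5}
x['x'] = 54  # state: {'key': 5, 'x': 54}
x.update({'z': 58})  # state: {'key': 5, 'x': 54, 'z': 58}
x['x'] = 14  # {'key': 5, 'x': 14, 'z': 58}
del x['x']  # {'key': 5, 'z': 58}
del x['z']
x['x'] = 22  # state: {'key': 5, 'x': 22}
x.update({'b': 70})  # {'key': 5, 'x': 22, 'b': 70}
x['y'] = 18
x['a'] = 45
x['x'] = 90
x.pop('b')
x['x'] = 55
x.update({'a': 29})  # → {'key': 5, 'x': 55, 'y': 18, 'a': 29}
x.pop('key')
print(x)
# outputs {'x': 55, 'y': 18, 'a': 29}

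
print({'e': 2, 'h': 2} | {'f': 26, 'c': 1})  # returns {'e': 2, 'h': 2, 'f': 26, 'c': 1}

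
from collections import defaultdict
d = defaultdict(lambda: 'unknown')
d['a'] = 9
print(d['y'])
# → unknown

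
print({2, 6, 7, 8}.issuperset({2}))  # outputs True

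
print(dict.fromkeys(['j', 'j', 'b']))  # {'j': None, 'b': None}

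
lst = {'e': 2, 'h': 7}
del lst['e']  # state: {'h': 7}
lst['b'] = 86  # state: {'h': 7, 'b': 86}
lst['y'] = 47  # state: {'h': 7, 'b': 86, 'y': 47}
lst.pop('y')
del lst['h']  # {'b': 86}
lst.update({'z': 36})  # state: {'b': 86, 'z': 36}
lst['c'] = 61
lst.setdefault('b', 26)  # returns 86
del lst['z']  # {'b': 86, 'c': 61}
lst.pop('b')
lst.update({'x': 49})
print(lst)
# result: {'c': 61, 'x': 49}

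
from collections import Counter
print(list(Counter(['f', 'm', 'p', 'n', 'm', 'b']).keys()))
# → ['f', 'm', 'p', 'n', 'b']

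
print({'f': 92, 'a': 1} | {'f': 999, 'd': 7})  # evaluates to {'f': 999, 'a': 1, 'd': 7}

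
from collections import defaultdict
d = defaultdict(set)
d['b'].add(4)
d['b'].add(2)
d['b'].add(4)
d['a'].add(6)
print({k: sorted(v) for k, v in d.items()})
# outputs {'b': [2, 4], 'a': [6]}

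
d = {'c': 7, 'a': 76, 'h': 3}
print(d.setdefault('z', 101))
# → 101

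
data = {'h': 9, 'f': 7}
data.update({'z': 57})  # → {'h': 9, 'f': 7, 'z': 57}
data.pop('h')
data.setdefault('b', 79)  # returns 79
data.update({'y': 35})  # {'f': 7, 'z': 57, 'b': 79, 'y': 35}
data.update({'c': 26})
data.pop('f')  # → 7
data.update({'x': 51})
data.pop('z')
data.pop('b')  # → 79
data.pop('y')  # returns 35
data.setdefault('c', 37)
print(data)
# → {'c': 26, 'x': 51}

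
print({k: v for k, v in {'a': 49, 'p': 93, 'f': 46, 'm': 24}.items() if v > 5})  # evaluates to {'a': 49, 'p': 93, 'f': 46, 'm': 24}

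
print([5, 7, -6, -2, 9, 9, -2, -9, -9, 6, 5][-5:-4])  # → [-2]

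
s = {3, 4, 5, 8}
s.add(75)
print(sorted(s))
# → [3, 4, 5, 8, 75]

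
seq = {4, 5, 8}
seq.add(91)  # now {4, 5, 8, 91}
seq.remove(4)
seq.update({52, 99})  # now {5, 8, 52, 91, 99}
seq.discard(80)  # {5, 8, 52, 91, 99}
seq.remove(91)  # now {5, 8, 52, 99}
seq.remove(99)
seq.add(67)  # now {5, 8, 52, 67}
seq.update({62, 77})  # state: {5, 8, 52, 62, 67, 77}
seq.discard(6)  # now {5, 8, 52, 62, 67, 77}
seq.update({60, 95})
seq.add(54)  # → {5, 8, 52, 54, 60, 62, 67, 77, 95}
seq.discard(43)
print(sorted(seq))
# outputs [5, 8, 52, 54, 60, 62, 67, 77, 95]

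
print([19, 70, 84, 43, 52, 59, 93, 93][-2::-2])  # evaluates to [93, 52, 84, 19]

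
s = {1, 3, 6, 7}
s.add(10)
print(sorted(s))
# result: [1, 3, 6, 7, 10]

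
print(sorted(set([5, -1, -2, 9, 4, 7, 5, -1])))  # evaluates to [-2, -1, 4, 5, 7, 9]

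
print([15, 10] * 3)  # [15, 10, 15, 10, 15, 10]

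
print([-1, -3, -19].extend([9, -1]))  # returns None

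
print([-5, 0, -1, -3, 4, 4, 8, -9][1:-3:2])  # [0, -3]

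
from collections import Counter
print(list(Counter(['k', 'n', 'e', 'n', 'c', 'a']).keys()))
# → ['k', 'n', 'e', 'c', 'a']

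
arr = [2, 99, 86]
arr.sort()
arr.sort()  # [2, 86, 99]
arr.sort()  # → [2, 86, 99]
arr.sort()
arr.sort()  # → [2, 86, 99]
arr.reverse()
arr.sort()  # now [2, 86, 99]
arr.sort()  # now [2, 86, 99]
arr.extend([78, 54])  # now [2, 86, 99, 78, 54]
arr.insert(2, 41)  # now [2, 86, 41, 99, 78, 54]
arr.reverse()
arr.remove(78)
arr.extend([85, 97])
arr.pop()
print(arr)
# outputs [54, 99, 41, 86, 2, 85]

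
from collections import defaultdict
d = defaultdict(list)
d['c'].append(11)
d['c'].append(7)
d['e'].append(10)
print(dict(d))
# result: {'c': [11, 7], 'e': [10]}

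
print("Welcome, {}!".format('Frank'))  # Welcome, Frank!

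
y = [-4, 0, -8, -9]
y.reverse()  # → [-9, -8, 0, -4]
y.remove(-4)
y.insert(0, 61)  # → [61, -9, -8, 0]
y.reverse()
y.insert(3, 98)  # [0, -8, -9, 98, 61]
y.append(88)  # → [0, -8, -9, 98, 61, 88]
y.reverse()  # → [88, 61, 98, -9, -8, 0]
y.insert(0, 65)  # [65, 88, 61, 98, -9, -8, 0]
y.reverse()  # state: [0, -8, -9, 98, 61, 88, 65]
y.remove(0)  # [-8, -9, 98, 61, 88, 65]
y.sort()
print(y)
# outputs [-9, -8, 61, 65, 88, 98]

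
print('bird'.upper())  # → BIRD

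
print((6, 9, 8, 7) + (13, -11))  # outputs (6, 9, 8, 7, 13, -11)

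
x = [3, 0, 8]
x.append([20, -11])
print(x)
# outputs [3, 0, 8, [20, -11]]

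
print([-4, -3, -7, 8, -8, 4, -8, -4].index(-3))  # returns 1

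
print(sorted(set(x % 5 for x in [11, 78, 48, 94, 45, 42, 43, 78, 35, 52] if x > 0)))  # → [0, 1, 2, 3, 4]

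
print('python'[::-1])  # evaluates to nohtyp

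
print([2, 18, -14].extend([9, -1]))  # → None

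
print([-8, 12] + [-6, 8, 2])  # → [-8, 12, -6, 8, 2]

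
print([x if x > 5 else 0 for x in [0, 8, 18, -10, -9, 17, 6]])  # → [0, 8, 18, 0, 0, 17, 6]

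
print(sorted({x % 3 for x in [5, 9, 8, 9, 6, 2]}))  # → [0, 2]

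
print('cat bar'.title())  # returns Cat Bar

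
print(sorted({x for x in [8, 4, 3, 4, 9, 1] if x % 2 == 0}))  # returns [4, 8]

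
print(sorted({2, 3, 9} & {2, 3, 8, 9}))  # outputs [2, 3, 9]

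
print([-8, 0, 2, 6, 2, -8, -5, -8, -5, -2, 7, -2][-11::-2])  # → [0]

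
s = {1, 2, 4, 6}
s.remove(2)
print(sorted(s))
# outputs [1, 4, 6]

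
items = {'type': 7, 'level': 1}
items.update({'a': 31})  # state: {'type': 7, 'level': 1, 'a': 31}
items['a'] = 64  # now {'type': 7, 'level': 1, 'a': 64}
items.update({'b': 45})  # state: {'type': 7, 'level': 1, 'a': 64, 'b': 45}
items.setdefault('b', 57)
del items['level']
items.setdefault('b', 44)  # 45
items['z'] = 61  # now {'type': 7, 'a': 64, 'b': 45, 'z': 61}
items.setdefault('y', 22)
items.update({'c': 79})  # {'type': 7, 'a': 64, 'b': 45, 'z': 61, 'y': 22, 'c': 79}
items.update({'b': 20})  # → {'type': 7, 'a': 64, 'b': 20, 'z': 61, 'y': 22, 'c': 79}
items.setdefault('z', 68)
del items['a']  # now {'type': 7, 'b': 20, 'z': 61, 'y': 22, 'c': 79}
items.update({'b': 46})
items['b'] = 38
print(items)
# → {'type': 7, 'b': 38, 'z': 61, 'y': 22, 'c': 79}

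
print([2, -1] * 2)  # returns [2, -1, 2, -1]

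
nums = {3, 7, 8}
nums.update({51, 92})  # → {3, 7, 8, 51, 92}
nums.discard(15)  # {3, 7, 8, 51, 92}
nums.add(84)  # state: {3, 7, 8, 51, 84, 92}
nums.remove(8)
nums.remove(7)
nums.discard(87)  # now {3, 51, 84, 92}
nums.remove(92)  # {3, 51, 84}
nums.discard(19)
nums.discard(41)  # {3, 51, 84}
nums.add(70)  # {3, 51, 70, 84}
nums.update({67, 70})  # {3, 51, 67, 70, 84}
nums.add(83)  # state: {3, 51, 67, 70, 83, 84}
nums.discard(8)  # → {3, 51, 67, 70, 83, 84}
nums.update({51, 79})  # {3, 51, 67, 70, 79, 83, 84}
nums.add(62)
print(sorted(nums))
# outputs [3, 51, 62, 67, 70, 79, 83, 84]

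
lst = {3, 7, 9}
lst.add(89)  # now {3, 7, 9, 89}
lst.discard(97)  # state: {3, 7, 9, 89}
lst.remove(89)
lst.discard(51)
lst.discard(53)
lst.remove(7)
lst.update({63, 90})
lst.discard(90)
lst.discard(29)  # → {3, 9, 63}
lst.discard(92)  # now {3, 9, 63}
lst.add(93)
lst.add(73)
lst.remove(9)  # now {3, 63, 73, 93}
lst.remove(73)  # {3, 63, 93}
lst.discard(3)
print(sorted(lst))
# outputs [63, 93]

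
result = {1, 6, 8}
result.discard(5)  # {1, 6, 8}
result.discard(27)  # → {1, 6, 8}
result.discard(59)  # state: {1, 6, 8}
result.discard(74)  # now {1, 6, 8}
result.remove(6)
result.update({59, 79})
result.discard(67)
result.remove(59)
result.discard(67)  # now {1, 8, 79}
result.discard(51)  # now {1, 8, 79}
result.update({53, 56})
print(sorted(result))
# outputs [1, 8, 53, 56, 79]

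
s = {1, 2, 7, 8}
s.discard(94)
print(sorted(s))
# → [1, 2, 7, 8]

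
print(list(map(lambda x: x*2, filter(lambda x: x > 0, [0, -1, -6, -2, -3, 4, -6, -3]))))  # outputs [8]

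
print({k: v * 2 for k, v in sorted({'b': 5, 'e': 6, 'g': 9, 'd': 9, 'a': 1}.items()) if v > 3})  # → {'b': 10, 'd': 18, 'e': 12, 'g': 18}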